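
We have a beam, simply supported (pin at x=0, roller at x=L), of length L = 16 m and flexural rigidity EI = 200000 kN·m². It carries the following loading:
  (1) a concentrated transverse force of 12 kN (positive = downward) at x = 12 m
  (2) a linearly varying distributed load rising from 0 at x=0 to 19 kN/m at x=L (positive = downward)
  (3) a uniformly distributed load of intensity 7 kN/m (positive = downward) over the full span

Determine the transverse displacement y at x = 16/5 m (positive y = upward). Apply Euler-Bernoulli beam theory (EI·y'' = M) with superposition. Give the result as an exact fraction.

y(16/5) = -6214082/146484375 m

Load 1 — point force P=12 kN at a=12 m (b=L-a=4):
  y_1 = -Pbx(L²-b²-x²)/(6LEI)  [x≤a] = -12·4·(16/5)·(16²-4²-(16/5)²)/(6·16·200000) = -718/390625 m
Load 2 — triangular load w₀=19 kN/m (0→w₀ over full span):
  y_2 = -w₀x(7L⁴-10L²x²+3x⁴)/(360LEI) = -19·(16/5)·(7·16⁴-10·16²·(16/5)²+3·(16/5)⁴)/(360·16·200000) = -3346432/146484375 m
Load 3 — uniform load w=7 kN/m over full span:
  y_3 = -wx(L³-2Lx²+x³)/(24EI) = -7·(16/5)·(16³-2·16·(16/5)²+(16/5)³)/(24·200000) = -103936/5859375 m
Superposition: y = Σ y_i = -6214082/146484375 m ≈ -0.042421 m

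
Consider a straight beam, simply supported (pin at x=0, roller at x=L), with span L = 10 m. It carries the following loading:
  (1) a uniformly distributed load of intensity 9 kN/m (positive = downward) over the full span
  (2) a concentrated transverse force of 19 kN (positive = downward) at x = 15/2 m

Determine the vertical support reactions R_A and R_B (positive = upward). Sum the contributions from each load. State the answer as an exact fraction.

R_A = 199/4 kN, R_B = 237/4 kN

Load 1 — uniform load w=9 kN/m over full span:
  R_A = wL/2 = 9·10/2 = 45 kN
  R_B = wL/2 = 9·10/2 = 45 kN
Load 2 — point force P=19 kN at a=15/2 m (b=L-a=5/2):
  R_A = Pb/L = 19·(5/2)/10 = 19/4 kN
  R_B = Pa/L = 19·(15/2)/10 = 57/4 kN
Superposition: R_A = 199/4 kN, R_B = 237/4 kN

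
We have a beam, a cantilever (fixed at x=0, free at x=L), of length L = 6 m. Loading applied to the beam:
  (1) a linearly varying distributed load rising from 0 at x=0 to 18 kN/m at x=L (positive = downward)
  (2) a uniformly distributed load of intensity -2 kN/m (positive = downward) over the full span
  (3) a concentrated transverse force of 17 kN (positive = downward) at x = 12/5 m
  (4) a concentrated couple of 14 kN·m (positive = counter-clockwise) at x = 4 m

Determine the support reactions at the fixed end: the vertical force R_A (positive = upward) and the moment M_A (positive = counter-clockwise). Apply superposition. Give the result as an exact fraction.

R_A = 59 kN, M_A = 1034/5 kN·m

Load 1 — triangular load w₀=18 kN/m (0→w₀ over full span):
  R_A = w₀L/2 = 18·6/2 = 54 kN
  M_A = w₀L²/3 = 18·6²/3 = 216 kN·m
Load 2 — uniform load w=-2 kN/m over full span:
  R_A = wL = (-2)·6 = -12 kN
  M_A = wL²/2 = (-2)·6²/2 = -36 kN·m
Load 3 — point force P=17 kN at a=12/5 m (b=L-a=18/5):
  R_A = P = 17 kN
  M_A = Pa = 17·(12/5) = 204/5 kN·m
Load 4 — applied couple M₀=14 kN·m at a=4 m (b=L-a=2):
  R_A = 0 kN
  M_A = -M₀ = -14 kN·m
Superposition: R_A = 59 kN, M_A = 1034/5 kN·m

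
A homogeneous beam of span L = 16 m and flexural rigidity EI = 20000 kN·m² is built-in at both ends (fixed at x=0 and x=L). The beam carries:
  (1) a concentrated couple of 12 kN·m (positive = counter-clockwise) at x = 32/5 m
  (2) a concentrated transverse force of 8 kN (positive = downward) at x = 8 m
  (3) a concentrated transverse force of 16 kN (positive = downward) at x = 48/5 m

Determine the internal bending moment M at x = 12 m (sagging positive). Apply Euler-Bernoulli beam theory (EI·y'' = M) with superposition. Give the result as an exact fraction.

M(12) = 516/125 kN·m

Load 1 — applied couple M₀=12 kN·m at a=32/5 m (b=L-a=48/5):
  M_1 = R_Ax - M_A - M₀  [x>a] with R_A=27/25, M_A=36/25 = (27/25)·12 - (36/25) - 12 = -12/25 kN·m
Load 2 — point force P=8 kN at a=8 m (b=L-a=8):
  M_2 = Pa²(a+3b)(L-x)/L³ - Pa²b/L²  [x>a] = 8·8²·(8+3·8)·(16-12)/16³ - 8·8²·8/16² = 0 kN·m
Load 3 — point force P=16 kN at a=48/5 m (b=L-a=32/5):
  M_3 = Pa²(a+3b)(L-x)/L³ - Pa²b/L²  [x>a] = 16·(48/5)²·((48/5)+3·(32/5))·(16-12)/16³ - 16·(48/5)²·(32/5)/16² = 576/125 kN·m
Superposition: M = Σ M_i = 516/125 kN·m ≈ 4.128000 kN·m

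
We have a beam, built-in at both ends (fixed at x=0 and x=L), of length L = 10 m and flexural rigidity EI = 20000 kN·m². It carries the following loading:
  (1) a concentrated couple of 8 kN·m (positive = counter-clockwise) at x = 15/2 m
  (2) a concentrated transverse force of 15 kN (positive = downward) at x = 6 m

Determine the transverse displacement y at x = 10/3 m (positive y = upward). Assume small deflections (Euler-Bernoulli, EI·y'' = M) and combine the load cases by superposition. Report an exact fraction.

Load 1 — applied couple M₀=8 kN·m at a=15/2 m (b=L-a=5/2):
  y_1 = (R_Ax³/6 - M_Ax²/2)/EI  [x≤a] with R_A=9/10, M_A=5/2 = ((9/10)·(10/3)³/6 - (5/2)·(10/3)²/2)/20000 = -1/2400 m
Load 2 — point force P=15 kN at a=6 m (b=L-a=4):
  y_2 = -Pb²x²(3aL-(3a+b)x)/(6L³EI)  [x≤a] = -15·4²·(10/3)²·(3·6·10-(3·6+4)·(10/3))/(6·10³·20000) = -8/3375 m
Superposition: y = Σ y_i = -301/108000 m ≈ -0.002787 m

y(10/3) = -301/108000 m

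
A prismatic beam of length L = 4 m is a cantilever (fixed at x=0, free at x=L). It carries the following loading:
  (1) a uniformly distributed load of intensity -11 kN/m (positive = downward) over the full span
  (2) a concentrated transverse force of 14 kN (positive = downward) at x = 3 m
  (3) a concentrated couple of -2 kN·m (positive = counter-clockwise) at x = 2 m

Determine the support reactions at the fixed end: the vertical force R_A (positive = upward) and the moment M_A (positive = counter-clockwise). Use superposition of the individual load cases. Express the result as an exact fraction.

R_A = -30 kN, M_A = -44 kN·m

Load 1 — uniform load w=-11 kN/m over full span:
  R_A = wL = (-11)·4 = -44 kN
  M_A = wL²/2 = (-11)·4²/2 = -88 kN·m
Load 2 — point force P=14 kN at a=3 m (b=L-a=1):
  R_A = P = 14 kN
  M_A = Pa = 14·3 = 42 kN·m
Load 3 — applied couple M₀=-2 kN·m at a=2 m (b=L-a=2):
  R_A = 0 kN
  M_A = -M₀ = -(-2) = 2 kN·m
Superposition: R_A = -30 kN, M_A = -44 kN·m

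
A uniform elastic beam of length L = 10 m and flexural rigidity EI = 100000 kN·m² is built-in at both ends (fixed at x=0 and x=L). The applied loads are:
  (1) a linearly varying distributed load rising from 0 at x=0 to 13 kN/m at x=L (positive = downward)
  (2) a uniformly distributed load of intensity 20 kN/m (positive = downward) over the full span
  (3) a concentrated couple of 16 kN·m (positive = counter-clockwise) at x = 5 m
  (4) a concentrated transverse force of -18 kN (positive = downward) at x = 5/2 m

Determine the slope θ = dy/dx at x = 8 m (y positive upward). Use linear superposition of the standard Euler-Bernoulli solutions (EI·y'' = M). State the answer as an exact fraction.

θ(8) = 12061/6000000 rad

Load 1 — triangular load w₀=13 kN/m (0→w₀ over full span):
  θ_1 = -w₀(2x(L-x)(L-2x)(x+2L)+x²(L-x)²)/(120LEI) = -13·(2·8·(10-8)·(10-2·8)·(8+2·10)+8²·(10-8)²)/(120·10·100000) = 26/46875 rad
Load 2 — uniform load w=20 kN/m over full span:
  θ_2 = -wx(L-x)(L-2x)/(12EI) = -20·8·(10-8)·(10-2·8)/(12·100000) = 1/625 rad
Load 3 — applied couple M₀=16 kN·m at a=5 m (b=L-a=5):
  θ_3 = (R_Ax²/2 - M_Ax - M₀(x-a))/EI  [x>a] with R_A=12/5, M_A=4 = ((12/5)·8²/2 - 4·8 - 16·(8-5))/100000 = -1/31250 rad
Load 4 — point force P=-18 kN at a=5/2 m (b=L-a=15/2):
  θ_4 = Pa²(L-x)(2bL-(3b+a)(L-x))/(2L³EI)  [x>a] = (-18)·(5/2)²·(10-8)·(2·(15/2)·10-(3·(15/2)+(5/2))·(10-8))/(2·10³·100000) = -9/80000 rad
Superposition: θ = Σ θ_i = 12061/6000000 rad ≈ 0.002010 rad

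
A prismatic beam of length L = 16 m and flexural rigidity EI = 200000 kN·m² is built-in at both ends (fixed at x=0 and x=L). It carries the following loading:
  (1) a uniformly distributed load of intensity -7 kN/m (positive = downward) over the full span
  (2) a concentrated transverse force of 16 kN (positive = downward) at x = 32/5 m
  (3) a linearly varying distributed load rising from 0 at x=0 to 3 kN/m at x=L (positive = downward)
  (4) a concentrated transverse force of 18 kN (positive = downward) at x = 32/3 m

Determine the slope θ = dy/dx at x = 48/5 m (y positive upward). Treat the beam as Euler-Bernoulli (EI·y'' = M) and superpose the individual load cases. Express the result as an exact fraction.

Load 1 — uniform load w=-7 kN/m over full span:
  θ_1 = -wx(L-x)(L-2x)/(12EI) = -(-7)·(48/5)·(16-(48/5))·(16-2·(48/5))/(12·200000) = -224/390625 rad
Load 2 — point force P=16 kN at a=32/5 m (b=L-a=48/5):
  θ_2 = Pa²(L-x)(2bL-(3b+a)(L-x))/(2L³EI)  [x>a] = 16·(32/5)²·(16-(48/5))·(2·(48/5)·16-(3·(48/5)+(32/5))·(16-(48/5)))/(2·16³·200000) = 2048/9765625 rad
Load 3 — triangular load w₀=3 kN/m (0→w₀ over full span):
  θ_3 = -w₀(2x(L-x)(L-2x)(x+2L)+x²(L-x)²)/(120LEI) = -3·(2·(48/5)·(16-(48/5))·(16-2·(48/5))·((48/5)+2·16)+(48/5)²·(16-(48/5))²)/(120·16·200000) = 192/1953125 rad
Load 4 — point force P=18 kN at a=32/3 m (b=L-a=16/3):
  θ_4 = -Pb²x(2aL-(3a+b)x)/(2L³EI)  [x≤a] = -18·(16/3)²·(48/5)·(2·(32/3)·16-(3·(32/3)+(16/3))·(48/5))/(2·16³·200000) = 4/78125 rad
Superposition: θ = Σ θ_i = -2092/9765625 rad ≈ -0.000214 rad

θ(48/5) = -2092/9765625 rad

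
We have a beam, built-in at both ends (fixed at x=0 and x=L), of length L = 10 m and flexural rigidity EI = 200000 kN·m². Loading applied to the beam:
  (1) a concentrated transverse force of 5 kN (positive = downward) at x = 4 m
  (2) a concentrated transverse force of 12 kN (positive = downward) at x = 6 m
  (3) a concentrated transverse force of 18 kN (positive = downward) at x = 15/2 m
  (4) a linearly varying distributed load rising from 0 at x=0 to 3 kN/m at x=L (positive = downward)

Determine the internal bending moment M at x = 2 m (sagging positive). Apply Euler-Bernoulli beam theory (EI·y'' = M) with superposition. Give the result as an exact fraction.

M(2) = -16009/2000 kN·m

Load 1 — point force P=5 kN at a=4 m (b=L-a=6):
  M_1 = Pb²(3a+b)x/L³ - Pab²/L²  [x≤a] = 5·6²·(3·4+6)·2/10³ - 5·4·6²/10² = -18/25 kN·m
Load 2 — point force P=12 kN at a=6 m (b=L-a=4):
  M_2 = Pb²(3a+b)x/L³ - Pab²/L²  [x≤a] = 12·4²·(3·6+4)·2/10³ - 12·6·4²/10² = -384/125 kN·m
Load 3 — point force P=18 kN at a=15/2 m (b=L-a=5/2):
  M_3 = Pb²(3a+b)x/L³ - Pab²/L²  [x≤a] = 18·(5/2)²·(3·(15/2)+(5/2))·2/10³ - 18·(15/2)·(5/2)²/10² = -45/16 kN·m
Load 4 — triangular load w₀=3 kN/m (0→w₀ over full span):
  M_4 = 3w₀Lx/20 - w₀L²/30 - w₀x³/(6L) = 3·3·10·2/20 - 3·10²/30 - 3·2³/(6·10) = -7/5 kN·m
Superposition: M = Σ M_i = -16009/2000 kN·m ≈ -8.004500 kN·m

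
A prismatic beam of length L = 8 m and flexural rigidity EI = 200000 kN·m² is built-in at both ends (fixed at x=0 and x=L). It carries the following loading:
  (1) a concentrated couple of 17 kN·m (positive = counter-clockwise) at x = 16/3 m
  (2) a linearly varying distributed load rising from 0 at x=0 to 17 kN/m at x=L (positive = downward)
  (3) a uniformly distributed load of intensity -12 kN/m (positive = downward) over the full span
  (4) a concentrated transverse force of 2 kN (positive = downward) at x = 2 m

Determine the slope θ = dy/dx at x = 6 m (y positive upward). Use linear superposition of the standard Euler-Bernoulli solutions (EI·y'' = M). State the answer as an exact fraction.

Load 1 — applied couple M₀=17 kN·m at a=16/3 m (b=L-a=8/3):
  θ_1 = (R_Ax²/2 - M_Ax - M₀(x-a))/EI  [x>a] with R_A=17/6, M_A=17/3 = ((17/6)·6²/2 - (17/3)·6 - 17·(6-(16/3)))/200000 = 17/600000 rad
Load 2 — triangular load w₀=17 kN/m (0→w₀ over full span):
  θ_2 = -w₀(2x(L-x)(L-2x)(x+2L)+x²(L-x)²)/(120LEI) = -17·(2·6·(8-6)·(8-2·6)·(6+2·8)+6²·(8-6)²)/(120·8·200000) = 697/4000000 rad
Load 3 — uniform load w=-12 kN/m over full span:
  θ_3 = -wx(L-x)(L-2x)/(12EI) = -(-12)·6·(8-6)·(8-2·6)/(12·200000) = -3/12500 rad
Load 4 — point force P=2 kN at a=2 m (b=L-a=6):
  θ_4 = Pa²(L-x)(2bL-(3b+a)(L-x))/(2L³EI)  [x>a] = 2·2²·(8-6)·(2·6·8-(3·6+2)·(8-6))/(2·8³·200000) = 7/1600000 rad
Superposition: θ = Σ θ_i = -793/24000000 rad ≈ -0.000033 rad

θ(6) = -793/24000000 rad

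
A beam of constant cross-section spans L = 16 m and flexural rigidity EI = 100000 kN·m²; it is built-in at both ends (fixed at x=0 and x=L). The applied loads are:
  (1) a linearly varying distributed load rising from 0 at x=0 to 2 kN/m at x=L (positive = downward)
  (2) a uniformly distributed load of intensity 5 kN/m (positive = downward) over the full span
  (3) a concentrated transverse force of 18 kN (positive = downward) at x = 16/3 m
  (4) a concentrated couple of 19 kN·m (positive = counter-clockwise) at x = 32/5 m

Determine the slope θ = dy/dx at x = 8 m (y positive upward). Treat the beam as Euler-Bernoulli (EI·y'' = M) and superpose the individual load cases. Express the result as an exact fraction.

θ(8) = 217/937500 rad

Load 1 — triangular load w₀=2 kN/m (0→w₀ over full span):
  θ_1 = -w₀(2x(L-x)(L-2x)(x+2L)+x²(L-x)²)/(120LEI) = -2·(2·8·(16-8)·(16-2·8)·(8+2·16)+8²·(16-8)²)/(120·16·100000) = -2/46875 rad
Load 2 — uniform load w=5 kN/m over full span:
  θ_2 = -wx(L-x)(L-2x)/(12EI) = -5·8·(16-8)·(16-2·8)/(12·100000) = 0 rad
Load 3 — point force P=18 kN at a=16/3 m (b=L-a=32/3):
  θ_3 = Pa²(L-x)(2bL-(3b+a)(L-x))/(2L³EI)  [x>a] = 18·(16/3)²·(16-8)·(2·(32/3)·16-(3·(32/3)+(16/3))·(16-8))/(2·16³·100000) = 2/9375 rad
Load 4 — applied couple M₀=19 kN·m at a=32/5 m (b=L-a=48/5):
  θ_4 = (R_Ax²/2 - M_Ax - M₀(x-a))/EI  [x>a] with R_A=171/100, M_A=57/25 = ((171/100)·8²/2 - (57/25)·8 - 19·(8-(32/5)))/100000 = 19/312500 rad
Superposition: θ = Σ θ_i = 217/937500 rad ≈ 0.000231 rad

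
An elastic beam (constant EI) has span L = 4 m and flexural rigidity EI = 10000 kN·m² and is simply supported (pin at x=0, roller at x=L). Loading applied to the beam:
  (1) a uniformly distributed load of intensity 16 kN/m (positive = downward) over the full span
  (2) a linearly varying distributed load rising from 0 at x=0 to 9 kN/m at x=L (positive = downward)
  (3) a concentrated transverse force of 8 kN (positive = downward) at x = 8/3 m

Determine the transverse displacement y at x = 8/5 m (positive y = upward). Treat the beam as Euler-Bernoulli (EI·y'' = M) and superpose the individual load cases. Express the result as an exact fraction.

y(8/5) = -5782652/791015625 m

Load 1 — uniform load w=16 kN/m over full span:
  y_1 = -wx(L³-2Lx²+x³)/(24EI) = -16·(8/5)·(4³-2·4·(8/5)²+(8/5)³)/(24·10000) = -1984/390625 m
Load 2 — triangular load w₀=9 kN/m (0→w₀ over full span):
  y_2 = -w₀x(7L⁴-10L²x²+3x⁴)/(360LEI) = -9·(8/5)·(7·4⁴-10·4²·(8/5)²+3·(8/5)⁴)/(360·4·10000) = -13692/9765625 m
Load 3 — point force P=8 kN at a=8/3 m (b=L-a=4/3):
  y_3 = -Pbx(L²-b²-x²)/(6LEI)  [x≤a] = -8·(4/3)·(8/5)·(4²-(4/3)²-(8/5)²)/(6·4·10000) = -5248/6328125 m
Superposition: y = Σ y_i = -5782652/791015625 m ≈ -0.007310 m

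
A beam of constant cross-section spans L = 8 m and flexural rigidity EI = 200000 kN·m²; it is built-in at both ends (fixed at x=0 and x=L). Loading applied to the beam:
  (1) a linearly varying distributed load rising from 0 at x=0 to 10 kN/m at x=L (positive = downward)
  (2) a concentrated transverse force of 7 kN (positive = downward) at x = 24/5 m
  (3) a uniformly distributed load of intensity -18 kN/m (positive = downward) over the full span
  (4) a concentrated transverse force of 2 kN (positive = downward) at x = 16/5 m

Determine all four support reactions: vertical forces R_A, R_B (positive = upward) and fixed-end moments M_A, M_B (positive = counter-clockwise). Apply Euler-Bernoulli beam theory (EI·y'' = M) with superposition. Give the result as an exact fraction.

R_A = -1406/25 kN, M_A = -5024/75 kN·m, R_B = -969/25 kN, M_B = 272/5 kN·m

Load 1 — triangular load w₀=10 kN/m (0→w₀ over full span):
  R_A = 3w₀L/20 = 3·10·8/20 = 12 kN
  M_A = w₀L²/30 = 10·8²/30 = 64/3 kN·m
  R_B = 7w₀L/20 = 7·10·8/20 = 28 kN
  M_B = -w₀L²/20 = -10·8²/20 = -32 kN·m
Load 2 — point force P=7 kN at a=24/5 m (b=L-a=16/5):
  R_A = Pb²(3a+b)/L³ = 7·(16/5)²·(3·(24/5)+(16/5))/8³ = 308/125 kN
  M_A = Pab²/L² = 7·(24/5)·(16/5)²/8² = 672/125 kN·m
  R_B = Pa²(a+3b)/L³ = 7·(24/5)²·((24/5)+3·(16/5))/8³ = 567/125 kN
  M_B = -Pa²b/L² = -7·(24/5)²·(16/5)/8² = -1008/125 kN·m
Load 3 — uniform load w=-18 kN/m over full span:
  R_A = wL/2 = (-18)·8/2 = -72 kN
  M_A = wL²/12 = (-18)·8²/12 = -96 kN·m
  R_B = wL/2 = (-18)·8/2 = -72 kN
  M_B = -wL²/12 = -(-18)·8²/12 = 96 kN·m
Load 4 — point force P=2 kN at a=16/5 m (b=L-a=24/5):
  R_A = Pb²(3a+b)/L³ = 2·(24/5)²·(3·(16/5)+(24/5))/8³ = 162/125 kN
  M_A = Pab²/L² = 2·(16/5)·(24/5)²/8² = 288/125 kN·m
  R_B = Pa²(a+3b)/L³ = 2·(16/5)²·((16/5)+3·(24/5))/8³ = 88/125 kN
  M_B = -Pa²b/L² = -2·(16/5)²·(24/5)/8² = -192/125 kN·m
Superposition: R_A = -1406/25 kN, M_A = -5024/75 kN·m, R_B = -969/25 kN, M_B = 272/5 kN·m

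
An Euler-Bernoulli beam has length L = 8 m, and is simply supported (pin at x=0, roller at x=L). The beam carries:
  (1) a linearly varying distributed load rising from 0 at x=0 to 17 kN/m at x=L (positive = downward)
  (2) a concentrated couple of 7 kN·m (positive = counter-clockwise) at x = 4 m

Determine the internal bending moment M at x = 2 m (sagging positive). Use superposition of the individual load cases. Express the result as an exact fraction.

Load 1 — triangular load w₀=17 kN/m (0→w₀ over full span):
  M_1 = w₀Lx/6 - w₀x³/(6L) = 17·8·2/6 - 17·2³/(6·8) = 85/2 kN·m
Load 2 — applied couple M₀=7 kN·m at a=4 m (b=L-a=4):
  M_2 = M₀x/L  [x≤a] = 7·2/8 = 7/4 kN·m
Superposition: M = Σ M_i = 177/4 kN·m ≈ 44.250000 kN·m

M(2) = 177/4 kN·m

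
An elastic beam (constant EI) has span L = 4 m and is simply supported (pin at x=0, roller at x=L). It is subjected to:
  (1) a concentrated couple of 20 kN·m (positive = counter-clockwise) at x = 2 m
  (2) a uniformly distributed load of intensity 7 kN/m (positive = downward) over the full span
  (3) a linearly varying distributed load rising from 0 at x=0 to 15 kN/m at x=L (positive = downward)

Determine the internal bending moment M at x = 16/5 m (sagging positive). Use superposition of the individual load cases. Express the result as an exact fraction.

Load 1 — applied couple M₀=20 kN·m at a=2 m (b=L-a=2):
  M_1 = M₀x/L - M₀  [x>a] = 20·(16/5)/4 - 20 = -4 kN·m
Load 2 — uniform load w=7 kN/m over full span:
  M_2 = wx(L-x)/2 = 7·(16/5)·(4-(16/5))/2 = 224/25 kN·m
Load 3 — triangular load w₀=15 kN/m (0→w₀ over full span):
  M_3 = w₀Lx/6 - w₀x³/(6L) = 15·4·(16/5)/6 - 15·(16/5)³/(6·4) = 288/25 kN·m
Superposition: M = Σ M_i = 412/25 kN·m ≈ 16.480000 kN·m

M(16/5) = 412/25 kN·m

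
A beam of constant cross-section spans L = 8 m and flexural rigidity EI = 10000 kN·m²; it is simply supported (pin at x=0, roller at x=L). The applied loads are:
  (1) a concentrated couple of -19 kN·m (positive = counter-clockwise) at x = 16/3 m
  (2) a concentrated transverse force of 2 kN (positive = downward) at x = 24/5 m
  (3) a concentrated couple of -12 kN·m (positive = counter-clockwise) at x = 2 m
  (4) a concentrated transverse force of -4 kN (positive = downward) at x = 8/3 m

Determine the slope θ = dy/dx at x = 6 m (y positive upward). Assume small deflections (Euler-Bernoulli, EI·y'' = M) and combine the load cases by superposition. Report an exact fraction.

Load 1 — applied couple M₀=-19 kN·m at a=16/3 m (b=L-a=8/3):
  θ_1 = (M₀x²/(2L)-M₀(x-a)+C₁)/EI  [x>a] with C₁=M₀(3b²-L²)/(6L)=152/9 = ((-19)·6²/(2·8)-(-19)·(6-(16/3))+(152/9))/10000 = -19/14400 rad
Load 2 — point force P=2 kN at a=24/5 m (b=L-a=16/5):
  θ_2 = -Pa(2L²-6Lx+3x²+a²)/(6LEI)  [x>a] = -2·(24/5)·(2·8²-6·8·6+3·6²+(24/5)²)/(6·8·10000) = 181/312500 rad
Load 3 — applied couple M₀=-12 kN·m at a=2 m (b=L-a=6):
  θ_3 = (M₀x²/(2L)-M₀(x-a)+C₁)/EI  [x>a] with C₁=M₀(3b²-L²)/(6L)=-11 = ((-12)·6²/(2·8)-(-12)·(6-2)+(-11))/10000 = 1/1000 rad
Load 4 — point force P=-4 kN at a=8/3 m (b=L-a=16/3):
  θ_4 = -Pa(2L²-6Lx+3x²+a²)/(6LEI)  [x>a] = -(-4)·(8/3)·(2·8²-6·8·6+3·6²+(8/3)²)/(6·8·10000) = -101/101250 rad
Superposition: θ = Σ θ_i = -298799/405000000 rad ≈ -0.000738 rad

θ(6) = -298799/405000000 rad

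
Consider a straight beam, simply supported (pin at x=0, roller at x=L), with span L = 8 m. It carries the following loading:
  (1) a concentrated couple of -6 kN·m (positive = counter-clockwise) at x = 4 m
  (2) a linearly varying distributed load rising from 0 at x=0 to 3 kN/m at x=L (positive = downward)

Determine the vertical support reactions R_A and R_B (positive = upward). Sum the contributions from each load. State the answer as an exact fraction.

Load 1 — applied couple M₀=-6 kN·m at a=4 m (b=L-a=4):
  R_A = M₀/L = (-6)/8 = -3/4 kN
  R_B = -M₀/L = -(-6)/8 = 3/4 kN
Load 2 — triangular load w₀=3 kN/m (0→w₀ over full span):
  R_A = w₀L/6 = 3·8/6 = 4 kN
  R_B = w₀L/3 = 3·8/3 = 8 kN
Superposition: R_A = 13/4 kN, R_B = 35/4 kN

R_A = 13/4 kN, R_B = 35/4 kN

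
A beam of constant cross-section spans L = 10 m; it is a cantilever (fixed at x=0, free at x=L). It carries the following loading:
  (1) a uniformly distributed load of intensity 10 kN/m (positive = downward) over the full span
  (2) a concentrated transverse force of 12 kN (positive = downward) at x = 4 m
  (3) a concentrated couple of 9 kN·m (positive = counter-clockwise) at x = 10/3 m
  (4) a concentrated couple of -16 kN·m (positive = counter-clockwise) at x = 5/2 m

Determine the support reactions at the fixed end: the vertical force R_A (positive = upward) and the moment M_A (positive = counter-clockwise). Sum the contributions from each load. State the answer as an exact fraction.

R_A = 112 kN, M_A = 555 kN·m

Load 1 — uniform load w=10 kN/m over full span:
  R_A = wL = 10·10 = 100 kN
  M_A = wL²/2 = 10·10²/2 = 500 kN·m
Load 2 — point force P=12 kN at a=4 m (b=L-a=6):
  R_A = P = 12 kN
  M_A = Pa = 12·4 = 48 kN·m
Load 3 — applied couple M₀=9 kN·m at a=10/3 m (b=L-a=20/3):
  R_A = 0 kN
  M_A = -M₀ = -9 kN·m
Load 4 — applied couple M₀=-16 kN·m at a=5/2 m (b=L-a=15/2):
  R_A = 0 kN
  M_A = -M₀ = -(-16) = 16 kN·m
Superposition: R_A = 112 kN, M_A = 555 kN·m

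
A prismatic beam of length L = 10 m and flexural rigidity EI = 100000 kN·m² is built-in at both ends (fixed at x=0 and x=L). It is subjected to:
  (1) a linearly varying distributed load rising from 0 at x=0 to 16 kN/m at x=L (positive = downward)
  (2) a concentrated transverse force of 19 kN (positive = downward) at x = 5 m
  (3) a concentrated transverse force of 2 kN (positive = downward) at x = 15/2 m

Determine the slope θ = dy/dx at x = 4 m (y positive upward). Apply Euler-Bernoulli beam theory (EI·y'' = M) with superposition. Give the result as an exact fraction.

Load 1 — triangular load w₀=16 kN/m (0→w₀ over full span):
  θ_1 = -w₀(2x(L-x)(L-2x)(x+2L)+x²(L-x)²)/(120LEI) = -16·(2·4·(10-4)·(10-2·4)·(4+2·10)+4²·(10-4)²)/(120·10·100000) = -6/15625 rad
Load 2 — point force P=19 kN at a=5 m (b=L-a=5):
  θ_2 = -Pb²x(2aL-(3a+b)x)/(2L³EI)  [x≤a] = -19·5²·4·(2·5·10-(3·5+5)·4)/(2·10³·100000) = -19/100000 rad
Load 3 — point force P=2 kN at a=15/2 m (b=L-a=5/2):
  θ_3 = -Pb²x(2aL-(3a+b)x)/(2L³EI)  [x≤a] = -2·(5/2)²·4·(2·(15/2)·10-(3·(15/2)+(5/2))·4)/(2·10³·100000) = -1/80000 rad
Superposition: θ = Σ θ_i = -1173/2000000 rad ≈ -0.000586 rad

θ(4) = -1173/2000000 rad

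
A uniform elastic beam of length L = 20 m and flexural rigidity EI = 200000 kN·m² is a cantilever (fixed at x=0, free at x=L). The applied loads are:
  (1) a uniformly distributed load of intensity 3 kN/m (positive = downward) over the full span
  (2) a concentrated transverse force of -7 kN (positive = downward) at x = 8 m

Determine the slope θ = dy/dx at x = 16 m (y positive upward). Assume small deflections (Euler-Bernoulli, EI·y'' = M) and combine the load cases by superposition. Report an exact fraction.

Load 1 — uniform load w=3 kN/m over full span:
  θ_1 = -wx(x²-3Lx+3L²)/(6EI) = -3·16·(16²-3·20·16+3·20²)/(6·200000) = -62/3125 rad
Load 2 — point force P=-7 kN at a=8 m (b=L-a=12):
  θ_2 = -Pa²/(2EI)  [x>a] = -(-7)·8²/(2·200000) = 7/6250 rad
Superposition: θ = Σ θ_i = -117/6250 rad ≈ -0.018720 rad

θ(16) = -117/6250 rad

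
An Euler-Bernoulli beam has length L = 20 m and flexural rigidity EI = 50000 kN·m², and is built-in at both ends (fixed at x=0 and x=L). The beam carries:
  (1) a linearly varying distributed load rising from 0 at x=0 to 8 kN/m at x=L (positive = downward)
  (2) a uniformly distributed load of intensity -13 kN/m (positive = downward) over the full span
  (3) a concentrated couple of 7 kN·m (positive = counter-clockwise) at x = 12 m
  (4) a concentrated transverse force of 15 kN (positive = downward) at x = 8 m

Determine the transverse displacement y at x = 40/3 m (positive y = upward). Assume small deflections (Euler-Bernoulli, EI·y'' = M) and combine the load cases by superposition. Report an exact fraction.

y(40/3) = 226873/4556250 m

Load 1 — triangular load w₀=8 kN/m (0→w₀ over full span):
  y_1 = -w₀x²(L-x)²(x+2L)/(120LEI) = -8·(40/3)²·(20-(40/3))²·((40/3)+2·20)/(120·20·50000) = -512/18225 m
Load 2 — uniform load w=-13 kN/m over full span:
  y_2 = -wx²(L-x)²/(24EI) = -(-13)·(40/3)²·(20-(40/3))²/(24·50000) = 104/1215 m
Load 3 — applied couple M₀=7 kN·m at a=12 m (b=L-a=8):
  y_3 = (R_Ax³/6 - M_Ax²/2 - M₀(x-a)²/2)/EI  [x>a] with R_A=63/125, M_A=56/25 = ((63/125)·(40/3)³/6 - (56/25)·(40/3)²/2 - 7·((40/3)-12)²/2)/50000 = -7/56250 m
Load 4 — point force P=15 kN at a=8 m (b=L-a=12):
  y_4 = -Pa²(L-x)²(3bL-(3b+a)(L-x))/(6L³EI)  [x>a] = -15·8²·(20-(40/3))²·(3·12·20-(3·12+8)·(20-(40/3)))/(6·20³·50000) = -128/16875 m
Superposition: y = Σ y_i = 226873/4556250 m ≈ 0.049794 m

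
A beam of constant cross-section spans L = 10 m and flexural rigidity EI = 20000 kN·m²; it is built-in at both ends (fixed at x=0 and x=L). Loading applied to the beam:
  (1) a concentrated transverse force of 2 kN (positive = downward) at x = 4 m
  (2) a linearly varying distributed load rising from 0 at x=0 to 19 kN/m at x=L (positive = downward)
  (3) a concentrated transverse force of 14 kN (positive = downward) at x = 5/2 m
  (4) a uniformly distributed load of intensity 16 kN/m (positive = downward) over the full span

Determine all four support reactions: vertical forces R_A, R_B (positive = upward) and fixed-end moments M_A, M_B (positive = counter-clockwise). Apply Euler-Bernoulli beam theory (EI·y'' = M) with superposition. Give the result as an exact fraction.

Load 1 — point force P=2 kN at a=4 m (b=L-a=6):
  R_A = Pb²(3a+b)/L³ = 2·6²·(3·4+6)/10³ = 162/125 kN
  M_A = Pab²/L² = 2·4·6²/10² = 72/25 kN·m
  R_B = Pa²(a+3b)/L³ = 2·4²·(4+3·6)/10³ = 88/125 kN
  M_B = -Pa²b/L² = -2·4²·6/10² = -48/25 kN·m
Load 2 — triangular load w₀=19 kN/m (0→w₀ over full span):
  R_A = 3w₀L/20 = 3·19·10/20 = 57/2 kN
  M_A = w₀L²/30 = 19·10²/30 = 190/3 kN·m
  R_B = 7w₀L/20 = 7·19·10/20 = 133/2 kN
  M_B = -w₀L²/20 = -19·10²/20 = -95 kN·m
Load 3 — point force P=14 kN at a=5/2 m (b=L-a=15/2):
  R_A = Pb²(3a+b)/L³ = 14·(15/2)²·(3·(5/2)+(15/2))/10³ = 189/16 kN
  M_A = Pab²/L² = 14·(5/2)·(15/2)²/10² = 315/16 kN·m
  R_B = Pa²(a+3b)/L³ = 14·(5/2)²·((5/2)+3·(15/2))/10³ = 35/16 kN
  M_B = -Pa²b/L² = -14·(5/2)²·(15/2)/10² = -105/16 kN·m
Load 4 — uniform load w=16 kN/m over full span:
  R_A = wL/2 = 16·10/2 = 80 kN
  M_A = wL²/12 = 16·10²/12 = 400/3 kN·m
  R_B = wL/2 = 16·10/2 = 80 kN
  M_B = -wL²/12 = -16·10²/12 = -400/3 kN·m
Superposition: R_A = 243217/2000 kN, M_A = 263081/1200 kN·m, R_B = 298783/2000 kN, M_B = -284179/1200 kN·m

R_A = 243217/2000 kN, M_A = 263081/1200 kN·m, R_B = 298783/2000 kN, M_B = -284179/1200 kN·m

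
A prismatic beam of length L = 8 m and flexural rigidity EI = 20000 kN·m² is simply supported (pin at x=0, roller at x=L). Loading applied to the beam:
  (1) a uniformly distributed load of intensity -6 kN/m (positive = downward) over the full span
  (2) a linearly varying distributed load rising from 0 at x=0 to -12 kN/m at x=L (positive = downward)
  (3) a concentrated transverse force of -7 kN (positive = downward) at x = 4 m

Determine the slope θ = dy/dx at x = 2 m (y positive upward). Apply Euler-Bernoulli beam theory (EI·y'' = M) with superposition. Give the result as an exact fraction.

θ(2) = 1481/150000 rad

Load 1 — uniform load w=-6 kN/m over full span:
  θ_1 = -w(L³-6Lx²+4x³)/(24EI) = -(-6)·(8³-6·8·2²+4·2³)/(24·20000) = 11/2500 rad
Load 2 — triangular load w₀=-12 kN/m (0→w₀ over full span):
  θ_2 = -w₀(7L⁴-30L²x²+15x⁴)/(360LEI) = -(-12)·(7·8⁴-30·8²·2²+15·2⁴)/(360·8·20000) = 1327/300000 rad
Load 3 — point force P=-7 kN at a=4 m (b=L-a=4):
  θ_3 = -Pb(L²-b²-3x²)/(6LEI)  [x≤a] = -(-7)·4·(8²-4²-3·2²)/(6·8·20000) = 21/20000 rad
Superposition: θ = Σ θ_i = 1481/150000 rad ≈ 0.009873 rad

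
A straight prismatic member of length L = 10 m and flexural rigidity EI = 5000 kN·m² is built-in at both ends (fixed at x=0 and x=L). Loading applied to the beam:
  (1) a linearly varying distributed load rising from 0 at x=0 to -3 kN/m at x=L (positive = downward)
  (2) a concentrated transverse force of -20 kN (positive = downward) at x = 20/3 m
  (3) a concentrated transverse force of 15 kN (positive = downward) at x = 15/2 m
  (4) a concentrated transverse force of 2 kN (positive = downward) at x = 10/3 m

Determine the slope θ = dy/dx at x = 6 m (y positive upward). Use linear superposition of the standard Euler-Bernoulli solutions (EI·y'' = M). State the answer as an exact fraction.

θ(6) = -14/9375 rad

Load 1 — triangular load w₀=-3 kN/m (0→w₀ over full span):
  θ_1 = -w₀(2x(L-x)(L-2x)(x+2L)+x²(L-x)²)/(120LEI) = -(-3)·(2·6·(10-6)·(10-2·6)·(6+2·10)+6²·(10-6)²)/(120·10·5000) = -3/3125 rad
Load 2 — point force P=-20 kN at a=20/3 m (b=L-a=10/3):
  θ_2 = -Pb²x(2aL-(3a+b)x)/(2L³EI)  [x≤a] = -(-20)·(10/3)²·6·(2·(20/3)·10-(3·(20/3)+(10/3))·6)/(2·10³·5000) = -1/1125 rad
Load 3 — point force P=15 kN at a=15/2 m (b=L-a=5/2):
  θ_3 = -Pb²x(2aL-(3a+b)x)/(2L³EI)  [x≤a] = -15·(5/2)²·6·(2·(15/2)·10-(3·(15/2)+(5/2))·6)/(2·10³·5000) = 0 rad
Load 4 — point force P=2 kN at a=10/3 m (b=L-a=20/3):
  θ_4 = Pa²(L-x)(2bL-(3b+a)(L-x))/(2L³EI)  [x>a] = 2·(10/3)²·(10-6)·(2·(20/3)·10-(3·(20/3)+(10/3))·(10-6))/(2·10³·5000) = 2/5625 rad
Superposition: θ = Σ θ_i = -14/9375 rad ≈ -0.001493 rad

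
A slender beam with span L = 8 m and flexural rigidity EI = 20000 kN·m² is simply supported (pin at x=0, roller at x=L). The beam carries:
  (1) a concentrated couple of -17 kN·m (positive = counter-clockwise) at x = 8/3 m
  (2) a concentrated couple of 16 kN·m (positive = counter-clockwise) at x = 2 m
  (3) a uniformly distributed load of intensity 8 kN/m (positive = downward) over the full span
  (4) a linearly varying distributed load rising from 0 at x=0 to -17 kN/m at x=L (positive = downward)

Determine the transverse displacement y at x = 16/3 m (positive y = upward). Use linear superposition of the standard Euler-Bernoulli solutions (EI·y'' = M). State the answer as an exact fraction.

y(16/3) = 944/455625 m

Load 1 — applied couple M₀=-17 kN·m at a=8/3 m (b=L-a=16/3):
  y_1 = (M₀x³/(6L)-M₀(x-a)²/2+C₁x)/EI  [x>a] with C₁=M₀(3b²-L²)/(6L)=-68/9 = ((-17)·(16/3)³/(6·8)-(-17)·((16/3)-(8/3))²/2+(-68/9)·(16/3))/20000 = -17/10125 m
Load 2 — applied couple M₀=16 kN·m at a=2 m (b=L-a=6):
  y_2 = (M₀x³/(6L)-M₀(x-a)²/2+C₁x)/EI  [x>a] with C₁=M₀(3b²-L²)/(6L)=44/3 = (16·(16/3)³/(6·8)-16·((16/3)-2)²/2+(44/3)·(16/3))/20000 = 101/50625 m
Load 3 — uniform load w=8 kN/m over full span:
  y_3 = -wx(L³-2Lx²+x³)/(24EI) = -8·(16/3)·(8³-2·8·(16/3)²+(16/3)³)/(24·20000) = -2816/151875 m
Load 4 — triangular load w₀=-17 kN/m (0→w₀ over full span):
  y_4 = -w₀x(7L⁴-10L²x²+3x⁴)/(360LEI) = -(-17)·(16/3)·(7·8⁴-10·8²·(16/3)²+3·(16/3)⁴)/(360·8·20000) = 9248/455625 m
Superposition: y = Σ y_i = 944/455625 m ≈ 0.002072 m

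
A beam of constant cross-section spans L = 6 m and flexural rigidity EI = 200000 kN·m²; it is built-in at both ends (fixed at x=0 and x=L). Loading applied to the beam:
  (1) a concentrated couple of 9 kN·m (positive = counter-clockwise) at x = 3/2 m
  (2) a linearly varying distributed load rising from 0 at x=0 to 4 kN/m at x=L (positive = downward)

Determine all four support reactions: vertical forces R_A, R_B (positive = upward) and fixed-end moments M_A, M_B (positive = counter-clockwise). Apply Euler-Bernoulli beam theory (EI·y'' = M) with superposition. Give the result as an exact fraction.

Load 1 — applied couple M₀=9 kN·m at a=3/2 m (b=L-a=9/2):
  R_A = 6M₀ab/L³ = 6·9·(3/2)·(9/2)/6³ = 27/16 kN
  M_A = M₀b(2a-b)/L² = 9·(9/2)·(2·(3/2)-(9/2))/6² = -27/16 kN·m
  R_B = -6M₀ab/L³ = -6·9·(3/2)·(9/2)/6³ = -27/16 kN
  M_B = M₀a(2b-a)/L² = 9·(3/2)·(2·(9/2)-(3/2))/6² = 45/16 kN·m
Load 2 — triangular load w₀=4 kN/m (0→w₀ over full span):
  R_A = 3w₀L/20 = 3·4·6/20 = 18/5 kN
  M_A = w₀L²/30 = 4·6²/30 = 24/5 kN·m
  R_B = 7w₀L/20 = 7·4·6/20 = 42/5 kN
  M_B = -w₀L²/20 = -4·6²/20 = -36/5 kN·m
Superposition: R_A = 423/80 kN, M_A = 249/80 kN·m, R_B = 537/80 kN, M_B = -351/80 kN·m

R_A = 423/80 kN, M_A = 249/80 kN·m, R_B = 537/80 kN, M_B = -351/80 kN·m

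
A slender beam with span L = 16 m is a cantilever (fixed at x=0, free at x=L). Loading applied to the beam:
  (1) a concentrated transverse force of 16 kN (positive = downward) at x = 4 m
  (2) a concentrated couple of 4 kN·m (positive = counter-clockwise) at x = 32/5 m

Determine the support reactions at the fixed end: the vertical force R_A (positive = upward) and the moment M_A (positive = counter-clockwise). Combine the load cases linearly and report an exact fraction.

Load 1 — point force P=16 kN at a=4 m (b=L-a=12):
  R_A = P = 16 kN
  M_A = Pa = 16·4 = 64 kN·m
Load 2 — applied couple M₀=4 kN·m at a=32/5 m (b=L-a=48/5):
  R_A = 0 kN
  M_A = -M₀ = -4 kN·m
Superposition: R_A = 16 kN, M_A = 60 kN·m

R_A = 16 kN, M_A = 60 kN·m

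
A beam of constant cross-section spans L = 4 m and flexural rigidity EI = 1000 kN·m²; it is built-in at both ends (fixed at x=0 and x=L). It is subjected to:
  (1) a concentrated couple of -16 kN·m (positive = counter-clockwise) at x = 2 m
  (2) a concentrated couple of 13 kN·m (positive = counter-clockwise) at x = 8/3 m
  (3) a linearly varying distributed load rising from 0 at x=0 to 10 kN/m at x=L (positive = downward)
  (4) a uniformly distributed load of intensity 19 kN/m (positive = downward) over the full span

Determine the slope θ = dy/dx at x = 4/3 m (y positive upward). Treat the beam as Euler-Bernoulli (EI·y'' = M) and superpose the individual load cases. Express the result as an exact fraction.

θ(4/3) = -701/60750 rad

Load 1 — applied couple M₀=-16 kN·m at a=2 m (b=L-a=2):
  θ_1 = (R_Ax²/2 - M_Ax)/EI  [x≤a] with R_A=-6, M_A=-4 = ((-6)·(4/3)²/2 - (-4)·(4/3))/1000 = 0 rad
Load 2 — applied couple M₀=13 kN·m at a=8/3 m (b=L-a=4/3):
  θ_2 = (R_Ax²/2 - M_Ax)/EI  [x≤a] with R_A=13/3, M_A=13/3 = ((13/3)·(4/3)²/2 - (13/3)·(4/3))/1000 = -13/6750 rad
Load 3 — triangular load w₀=10 kN/m (0→w₀ over full span):
  θ_3 = -w₀(2x(L-x)(L-2x)(x+2L)+x²(L-x)²)/(120LEI) = -10·(2·(4/3)·(4-(4/3))·(4-2·(4/3))·((4/3)+2·4)+(4/3)²·(4-(4/3))²)/(120·4·1000) = -64/30375 rad
Load 4 — uniform load w=19 kN/m over full span:
  θ_4 = -wx(L-x)(L-2x)/(12EI) = -19·(4/3)·(4-(4/3))·(4-2·(4/3))/(12·1000) = -76/10125 rad
Superposition: θ = Σ θ_i = -701/60750 rad ≈ -0.011539 rad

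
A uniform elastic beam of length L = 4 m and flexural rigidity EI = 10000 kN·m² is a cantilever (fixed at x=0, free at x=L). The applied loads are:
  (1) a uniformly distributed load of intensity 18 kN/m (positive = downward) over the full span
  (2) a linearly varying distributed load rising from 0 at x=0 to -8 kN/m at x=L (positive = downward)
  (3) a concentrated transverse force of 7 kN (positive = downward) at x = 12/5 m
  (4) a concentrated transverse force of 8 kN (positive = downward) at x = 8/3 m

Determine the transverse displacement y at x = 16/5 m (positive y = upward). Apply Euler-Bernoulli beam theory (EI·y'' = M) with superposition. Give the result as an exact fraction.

y(16/5) = -31653682/791015625 m

Load 1 — uniform load w=18 kN/m over full span:
  y_1 = -wx²(x²-4Lx+6L²)/(24EI) = -18·(16/5)²·((16/5)²-4·4·(16/5)+6·4²)/(24·10000) = -16512/390625 m
Load 2 — triangular load w₀=-8 kN/m (0→w₀ over full span):
  y_2 = (w₀Lx³/12-w₀L²x²/6-w₀x⁵/(120L))/EI = ((-8)·4·(16/5)³/12-(-8)·4²·(16/5)²/6-(-8)·(16/5)⁵/(120·4))/10000 = 400384/29296875 m
Load 3 — point force P=7 kN at a=12/5 m (b=L-a=8/5):
  y_3 = -Pa²(3x-a)/(6EI)  [x>a] = -7·(12/5)²·(3·(16/5)-(12/5))/(6·10000) = -378/78125 m
Load 4 — point force P=8 kN at a=8/3 m (b=L-a=4/3):
  y_4 = -Pa²(3x-a)/(6EI)  [x>a] = -8·(8/3)²·(3·(16/5)-(8/3))/(6·10000) = -1664/253125 m
Superposition: y = Σ y_i = -31653682/791015625 m ≈ -0.040017 m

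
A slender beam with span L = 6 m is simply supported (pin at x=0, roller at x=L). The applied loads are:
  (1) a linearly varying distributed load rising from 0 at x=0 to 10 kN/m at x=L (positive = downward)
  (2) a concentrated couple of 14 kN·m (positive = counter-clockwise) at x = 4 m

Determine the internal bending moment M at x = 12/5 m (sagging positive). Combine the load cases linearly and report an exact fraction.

Load 1 — triangular load w₀=10 kN/m (0→w₀ over full span):
  M_1 = w₀Lx/6 - w₀x³/(6L) = 10·6·(12/5)/6 - 10·(12/5)³/(6·6) = 504/25 kN·m
Load 2 — applied couple M₀=14 kN·m at a=4 m (b=L-a=2):
  M_2 = M₀x/L  [x≤a] = 14·(12/5)/6 = 28/5 kN·m
Superposition: M = Σ M_i = 644/25 kN·m ≈ 25.760000 kN·m

M(12/5) = 644/25 kN·m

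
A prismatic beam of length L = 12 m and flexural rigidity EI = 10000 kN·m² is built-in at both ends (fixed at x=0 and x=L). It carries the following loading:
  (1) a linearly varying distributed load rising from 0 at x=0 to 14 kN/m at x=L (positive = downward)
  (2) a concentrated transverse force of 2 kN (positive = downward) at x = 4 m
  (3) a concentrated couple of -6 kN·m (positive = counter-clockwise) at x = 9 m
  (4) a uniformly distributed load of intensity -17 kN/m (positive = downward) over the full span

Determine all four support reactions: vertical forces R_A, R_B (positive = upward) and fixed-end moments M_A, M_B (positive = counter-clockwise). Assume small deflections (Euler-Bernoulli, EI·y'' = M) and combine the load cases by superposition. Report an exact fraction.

R_A = -163903/2160 kN, M_A = -48643/360 kN·m, R_B = -90977/2160 kN, M_B = 36917/360 kN·m

Load 1 — triangular load w₀=14 kN/m (0→w₀ over full span):
  R_A = 3w₀L/20 = 3·14·12/20 = 126/5 kN
  M_A = w₀L²/30 = 14·12²/30 = 336/5 kN·m
  R_B = 7w₀L/20 = 7·14·12/20 = 294/5 kN
  M_B = -w₀L²/20 = -14·12²/20 = -504/5 kN·m
Load 2 — point force P=2 kN at a=4 m (b=L-a=8):
  R_A = Pb²(3a+b)/L³ = 2·8²·(3·4+8)/12³ = 40/27 kN
  M_A = Pab²/L² = 2·4·8²/12² = 32/9 kN·m
  R_B = Pa²(a+3b)/L³ = 2·4²·(4+3·8)/12³ = 14/27 kN
  M_B = -Pa²b/L² = -2·4²·8/12² = -16/9 kN·m
Load 3 — applied couple M₀=-6 kN·m at a=9 m (b=L-a=3):
  R_A = 6M₀ab/L³ = 6·(-6)·9·3/12³ = -9/16 kN
  M_A = M₀b(2a-b)/L² = (-6)·3·(2·9-3)/12² = -15/8 kN·m
  R_B = -6M₀ab/L³ = -6·(-6)·9·3/12³ = 9/16 kN
  M_B = M₀a(2b-a)/L² = (-6)·9·(2·3-9)/12² = 9/8 kN·m
Load 4 — uniform load w=-17 kN/m over full span:
  R_A = wL/2 = (-17)·12/2 = -102 kN
  M_A = wL²/12 = (-17)·12²/12 = -204 kN·m
  R_B = wL/2 = (-17)·12/2 = -102 kN
  M_B = -wL²/12 = -(-17)·12²/12 = 204 kN·m
Superposition: R_A = -163903/2160 kN, M_A = -48643/360 kN·m, R_B = -90977/2160 kN, M_B = 36917/360 kN·m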